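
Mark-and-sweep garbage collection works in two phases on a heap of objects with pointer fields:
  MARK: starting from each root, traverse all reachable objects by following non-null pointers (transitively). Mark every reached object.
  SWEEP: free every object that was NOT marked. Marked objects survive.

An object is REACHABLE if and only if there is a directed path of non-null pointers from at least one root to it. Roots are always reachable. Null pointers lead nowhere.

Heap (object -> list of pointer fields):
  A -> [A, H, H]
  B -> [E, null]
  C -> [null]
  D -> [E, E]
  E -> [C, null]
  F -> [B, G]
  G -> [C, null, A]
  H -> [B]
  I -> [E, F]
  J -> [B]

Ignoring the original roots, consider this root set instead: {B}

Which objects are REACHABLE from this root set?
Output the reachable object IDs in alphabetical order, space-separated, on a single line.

Roots: B
Mark B: refs=E null, marked=B
Mark E: refs=C null, marked=B E
Mark C: refs=null, marked=B C E
Unmarked (collected): A D F G H I J

Answer: B C E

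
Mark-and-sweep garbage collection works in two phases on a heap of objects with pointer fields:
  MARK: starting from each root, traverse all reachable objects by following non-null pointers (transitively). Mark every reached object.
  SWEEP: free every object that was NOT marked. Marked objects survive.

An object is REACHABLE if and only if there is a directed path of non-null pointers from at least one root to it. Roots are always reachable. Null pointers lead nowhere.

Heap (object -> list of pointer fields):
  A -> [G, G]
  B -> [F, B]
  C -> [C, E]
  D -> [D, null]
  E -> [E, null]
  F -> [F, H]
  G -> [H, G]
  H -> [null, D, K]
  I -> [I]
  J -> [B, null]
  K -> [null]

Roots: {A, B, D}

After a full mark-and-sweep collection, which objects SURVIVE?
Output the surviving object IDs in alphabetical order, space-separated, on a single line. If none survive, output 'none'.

Roots: A B D
Mark A: refs=G G, marked=A
Mark B: refs=F B, marked=A B
Mark D: refs=D null, marked=A B D
Mark G: refs=H G, marked=A B D G
Mark F: refs=F H, marked=A B D F G
Mark H: refs=null D K, marked=A B D F G H
Mark K: refs=null, marked=A B D F G H K
Unmarked (collected): C E I J

Answer: A B D F G H K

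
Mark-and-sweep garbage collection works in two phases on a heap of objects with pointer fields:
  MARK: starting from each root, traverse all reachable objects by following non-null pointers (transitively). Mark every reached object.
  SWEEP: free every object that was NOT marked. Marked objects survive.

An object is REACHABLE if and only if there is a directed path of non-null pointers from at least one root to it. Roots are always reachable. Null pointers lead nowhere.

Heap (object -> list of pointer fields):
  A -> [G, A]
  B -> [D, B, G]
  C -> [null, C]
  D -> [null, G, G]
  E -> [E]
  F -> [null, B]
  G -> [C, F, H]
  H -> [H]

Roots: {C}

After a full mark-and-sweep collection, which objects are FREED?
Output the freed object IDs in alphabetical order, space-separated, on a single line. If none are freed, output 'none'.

Answer: A B D E F G H

Derivation:
Roots: C
Mark C: refs=null C, marked=C
Unmarked (collected): A B D E F G H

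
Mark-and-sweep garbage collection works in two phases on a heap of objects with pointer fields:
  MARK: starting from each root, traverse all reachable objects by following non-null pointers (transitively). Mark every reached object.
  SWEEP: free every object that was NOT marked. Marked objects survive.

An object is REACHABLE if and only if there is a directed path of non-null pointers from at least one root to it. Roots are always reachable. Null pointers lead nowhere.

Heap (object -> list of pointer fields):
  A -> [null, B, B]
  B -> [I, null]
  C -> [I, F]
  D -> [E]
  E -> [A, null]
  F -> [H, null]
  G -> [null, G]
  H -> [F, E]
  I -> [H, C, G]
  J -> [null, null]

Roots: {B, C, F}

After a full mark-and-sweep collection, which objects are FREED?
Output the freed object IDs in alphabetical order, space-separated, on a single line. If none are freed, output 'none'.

Roots: B C F
Mark B: refs=I null, marked=B
Mark C: refs=I F, marked=B C
Mark F: refs=H null, marked=B C F
Mark I: refs=H C G, marked=B C F I
Mark H: refs=F E, marked=B C F H I
Mark G: refs=null G, marked=B C F G H I
Mark E: refs=A null, marked=B C E F G H I
Mark A: refs=null B B, marked=A B C E F G H I
Unmarked (collected): D J

Answer: D J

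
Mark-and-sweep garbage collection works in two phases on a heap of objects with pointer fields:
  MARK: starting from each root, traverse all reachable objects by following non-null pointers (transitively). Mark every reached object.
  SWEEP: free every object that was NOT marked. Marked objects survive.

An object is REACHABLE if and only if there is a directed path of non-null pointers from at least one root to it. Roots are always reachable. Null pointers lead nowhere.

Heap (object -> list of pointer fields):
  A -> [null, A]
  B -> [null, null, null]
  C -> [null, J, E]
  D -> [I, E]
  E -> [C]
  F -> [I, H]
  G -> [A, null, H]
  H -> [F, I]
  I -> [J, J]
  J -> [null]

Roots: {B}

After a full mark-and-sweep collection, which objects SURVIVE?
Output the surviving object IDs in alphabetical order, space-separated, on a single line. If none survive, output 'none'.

Roots: B
Mark B: refs=null null null, marked=B
Unmarked (collected): A C D E F G H I J

Answer: B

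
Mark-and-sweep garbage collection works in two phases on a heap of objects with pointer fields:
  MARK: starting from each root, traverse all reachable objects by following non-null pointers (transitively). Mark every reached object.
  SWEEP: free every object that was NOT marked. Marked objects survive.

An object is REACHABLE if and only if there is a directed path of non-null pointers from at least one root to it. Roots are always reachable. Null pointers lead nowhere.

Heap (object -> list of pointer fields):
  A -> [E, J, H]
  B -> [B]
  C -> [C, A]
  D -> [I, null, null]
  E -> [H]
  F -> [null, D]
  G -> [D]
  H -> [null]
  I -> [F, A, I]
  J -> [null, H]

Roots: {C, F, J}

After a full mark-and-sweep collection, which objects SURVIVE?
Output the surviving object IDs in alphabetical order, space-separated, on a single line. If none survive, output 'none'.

Answer: A C D E F H I J

Derivation:
Roots: C F J
Mark C: refs=C A, marked=C
Mark F: refs=null D, marked=C F
Mark J: refs=null H, marked=C F J
Mark A: refs=E J H, marked=A C F J
Mark D: refs=I null null, marked=A C D F J
Mark H: refs=null, marked=A C D F H J
Mark E: refs=H, marked=A C D E F H J
Mark I: refs=F A I, marked=A C D E F H I J
Unmarked (collected): B G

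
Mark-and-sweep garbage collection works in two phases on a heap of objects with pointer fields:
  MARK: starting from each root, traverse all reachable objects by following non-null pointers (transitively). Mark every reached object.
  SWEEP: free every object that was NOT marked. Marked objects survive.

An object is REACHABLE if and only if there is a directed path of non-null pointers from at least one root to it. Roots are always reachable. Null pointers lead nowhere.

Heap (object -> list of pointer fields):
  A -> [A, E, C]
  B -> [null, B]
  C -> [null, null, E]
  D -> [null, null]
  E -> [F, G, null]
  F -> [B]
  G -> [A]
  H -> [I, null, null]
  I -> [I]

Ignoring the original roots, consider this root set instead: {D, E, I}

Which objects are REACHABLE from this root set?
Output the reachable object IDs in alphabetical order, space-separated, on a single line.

Roots: D E I
Mark D: refs=null null, marked=D
Mark E: refs=F G null, marked=D E
Mark I: refs=I, marked=D E I
Mark F: refs=B, marked=D E F I
Mark G: refs=A, marked=D E F G I
Mark B: refs=null B, marked=B D E F G I
Mark A: refs=A E C, marked=A B D E F G I
Mark C: refs=null null E, marked=A B C D E F G I
Unmarked (collected): H

Answer: A B C D E F G I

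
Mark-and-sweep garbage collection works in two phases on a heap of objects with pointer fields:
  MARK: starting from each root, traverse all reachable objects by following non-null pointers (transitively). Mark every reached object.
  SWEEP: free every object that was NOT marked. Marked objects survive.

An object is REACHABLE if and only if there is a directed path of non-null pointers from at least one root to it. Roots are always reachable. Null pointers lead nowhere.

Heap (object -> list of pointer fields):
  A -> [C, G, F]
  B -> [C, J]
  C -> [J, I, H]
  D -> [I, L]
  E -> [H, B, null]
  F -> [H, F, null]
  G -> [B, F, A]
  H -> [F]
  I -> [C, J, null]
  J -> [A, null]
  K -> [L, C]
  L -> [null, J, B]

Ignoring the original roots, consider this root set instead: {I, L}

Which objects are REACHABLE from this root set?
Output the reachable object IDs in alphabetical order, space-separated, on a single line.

Answer: A B C F G H I J L

Derivation:
Roots: I L
Mark I: refs=C J null, marked=I
Mark L: refs=null J B, marked=I L
Mark C: refs=J I H, marked=C I L
Mark J: refs=A null, marked=C I J L
Mark B: refs=C J, marked=B C I J L
Mark H: refs=F, marked=B C H I J L
Mark A: refs=C G F, marked=A B C H I J L
Mark F: refs=H F null, marked=A B C F H I J L
Mark G: refs=B F A, marked=A B C F G H I J L
Unmarked (collected): D E K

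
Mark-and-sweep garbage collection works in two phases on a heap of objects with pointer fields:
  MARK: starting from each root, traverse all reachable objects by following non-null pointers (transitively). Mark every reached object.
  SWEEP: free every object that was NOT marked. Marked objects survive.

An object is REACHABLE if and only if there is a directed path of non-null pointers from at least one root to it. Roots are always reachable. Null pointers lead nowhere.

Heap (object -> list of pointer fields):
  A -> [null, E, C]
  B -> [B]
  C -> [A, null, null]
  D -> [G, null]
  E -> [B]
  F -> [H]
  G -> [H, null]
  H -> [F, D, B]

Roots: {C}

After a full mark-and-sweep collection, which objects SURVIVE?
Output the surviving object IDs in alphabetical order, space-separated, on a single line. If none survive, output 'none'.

Answer: A B C E

Derivation:
Roots: C
Mark C: refs=A null null, marked=C
Mark A: refs=null E C, marked=A C
Mark E: refs=B, marked=A C E
Mark B: refs=B, marked=A B C E
Unmarked (collected): D F G H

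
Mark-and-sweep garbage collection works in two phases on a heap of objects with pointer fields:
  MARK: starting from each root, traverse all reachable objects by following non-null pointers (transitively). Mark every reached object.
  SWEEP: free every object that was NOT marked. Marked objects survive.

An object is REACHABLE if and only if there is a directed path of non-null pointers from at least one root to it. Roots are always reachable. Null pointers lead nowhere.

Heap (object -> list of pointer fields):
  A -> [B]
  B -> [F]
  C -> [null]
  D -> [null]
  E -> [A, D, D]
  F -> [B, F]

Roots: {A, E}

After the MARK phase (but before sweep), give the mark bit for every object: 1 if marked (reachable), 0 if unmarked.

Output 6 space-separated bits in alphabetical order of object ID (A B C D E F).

Answer: 1 1 0 1 1 1

Derivation:
Roots: A E
Mark A: refs=B, marked=A
Mark E: refs=A D D, marked=A E
Mark B: refs=F, marked=A B E
Mark D: refs=null, marked=A B D E
Mark F: refs=B F, marked=A B D E F
Unmarked (collected): C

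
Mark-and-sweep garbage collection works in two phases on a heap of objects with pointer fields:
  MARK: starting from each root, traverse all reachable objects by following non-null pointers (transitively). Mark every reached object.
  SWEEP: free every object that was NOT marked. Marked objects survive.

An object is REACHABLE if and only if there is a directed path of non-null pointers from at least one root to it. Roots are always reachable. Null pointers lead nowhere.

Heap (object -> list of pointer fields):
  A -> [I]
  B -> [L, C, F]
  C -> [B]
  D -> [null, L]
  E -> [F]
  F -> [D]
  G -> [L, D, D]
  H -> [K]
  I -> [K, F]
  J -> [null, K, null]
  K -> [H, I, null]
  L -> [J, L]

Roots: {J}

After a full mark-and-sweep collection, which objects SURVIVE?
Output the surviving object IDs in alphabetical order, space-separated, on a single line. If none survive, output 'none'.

Roots: J
Mark J: refs=null K null, marked=J
Mark K: refs=H I null, marked=J K
Mark H: refs=K, marked=H J K
Mark I: refs=K F, marked=H I J K
Mark F: refs=D, marked=F H I J K
Mark D: refs=null L, marked=D F H I J K
Mark L: refs=J L, marked=D F H I J K L
Unmarked (collected): A B C E G

Answer: D F H I J K L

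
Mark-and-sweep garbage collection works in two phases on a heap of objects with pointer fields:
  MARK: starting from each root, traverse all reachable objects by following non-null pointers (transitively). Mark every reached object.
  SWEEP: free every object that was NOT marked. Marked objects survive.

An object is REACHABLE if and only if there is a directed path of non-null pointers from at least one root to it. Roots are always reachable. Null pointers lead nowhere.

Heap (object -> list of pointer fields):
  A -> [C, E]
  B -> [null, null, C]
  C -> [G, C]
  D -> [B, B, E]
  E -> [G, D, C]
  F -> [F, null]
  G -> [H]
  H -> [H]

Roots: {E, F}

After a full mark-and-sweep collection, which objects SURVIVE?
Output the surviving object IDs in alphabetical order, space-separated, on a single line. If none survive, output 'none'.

Roots: E F
Mark E: refs=G D C, marked=E
Mark F: refs=F null, marked=E F
Mark G: refs=H, marked=E F G
Mark D: refs=B B E, marked=D E F G
Mark C: refs=G C, marked=C D E F G
Mark H: refs=H, marked=C D E F G H
Mark B: refs=null null C, marked=B C D E F G H
Unmarked (collected): A

Answer: B C D E F G H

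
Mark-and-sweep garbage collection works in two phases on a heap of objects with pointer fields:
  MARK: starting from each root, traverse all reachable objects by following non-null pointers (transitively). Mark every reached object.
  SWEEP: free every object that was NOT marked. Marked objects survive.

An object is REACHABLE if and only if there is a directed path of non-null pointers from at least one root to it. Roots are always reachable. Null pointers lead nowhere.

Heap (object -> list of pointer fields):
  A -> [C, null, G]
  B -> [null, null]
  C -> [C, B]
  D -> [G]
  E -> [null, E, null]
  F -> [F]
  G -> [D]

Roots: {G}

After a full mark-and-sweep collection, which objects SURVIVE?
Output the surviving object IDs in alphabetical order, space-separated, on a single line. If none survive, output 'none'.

Answer: D G

Derivation:
Roots: G
Mark G: refs=D, marked=G
Mark D: refs=G, marked=D G
Unmarked (collected): A B C E F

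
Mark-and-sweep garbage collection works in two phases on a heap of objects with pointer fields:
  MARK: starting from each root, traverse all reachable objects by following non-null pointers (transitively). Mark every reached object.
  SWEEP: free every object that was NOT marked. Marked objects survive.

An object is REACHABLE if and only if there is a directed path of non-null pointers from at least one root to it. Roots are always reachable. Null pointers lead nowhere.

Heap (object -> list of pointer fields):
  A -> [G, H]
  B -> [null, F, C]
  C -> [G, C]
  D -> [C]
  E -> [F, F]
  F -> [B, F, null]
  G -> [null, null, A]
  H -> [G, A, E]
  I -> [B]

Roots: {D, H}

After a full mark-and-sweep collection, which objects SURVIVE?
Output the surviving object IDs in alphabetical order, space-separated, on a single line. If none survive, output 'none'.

Answer: A B C D E F G H

Derivation:
Roots: D H
Mark D: refs=C, marked=D
Mark H: refs=G A E, marked=D H
Mark C: refs=G C, marked=C D H
Mark G: refs=null null A, marked=C D G H
Mark A: refs=G H, marked=A C D G H
Mark E: refs=F F, marked=A C D E G H
Mark F: refs=B F null, marked=A C D E F G H
Mark B: refs=null F C, marked=A B C D E F G H
Unmarked (collected): I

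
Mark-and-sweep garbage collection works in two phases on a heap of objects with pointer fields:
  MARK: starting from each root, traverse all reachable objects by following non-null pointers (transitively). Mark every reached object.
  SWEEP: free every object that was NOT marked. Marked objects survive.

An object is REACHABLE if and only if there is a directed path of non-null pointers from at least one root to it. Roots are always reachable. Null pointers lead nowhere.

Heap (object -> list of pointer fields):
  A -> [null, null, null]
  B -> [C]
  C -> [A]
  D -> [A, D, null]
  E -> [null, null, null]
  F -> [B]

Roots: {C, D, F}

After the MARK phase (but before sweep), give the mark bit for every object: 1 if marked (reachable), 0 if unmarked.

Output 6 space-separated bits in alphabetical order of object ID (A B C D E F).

Answer: 1 1 1 1 0 1

Derivation:
Roots: C D F
Mark C: refs=A, marked=C
Mark D: refs=A D null, marked=C D
Mark F: refs=B, marked=C D F
Mark A: refs=null null null, marked=A C D F
Mark B: refs=C, marked=A B C D F
Unmarked (collected): E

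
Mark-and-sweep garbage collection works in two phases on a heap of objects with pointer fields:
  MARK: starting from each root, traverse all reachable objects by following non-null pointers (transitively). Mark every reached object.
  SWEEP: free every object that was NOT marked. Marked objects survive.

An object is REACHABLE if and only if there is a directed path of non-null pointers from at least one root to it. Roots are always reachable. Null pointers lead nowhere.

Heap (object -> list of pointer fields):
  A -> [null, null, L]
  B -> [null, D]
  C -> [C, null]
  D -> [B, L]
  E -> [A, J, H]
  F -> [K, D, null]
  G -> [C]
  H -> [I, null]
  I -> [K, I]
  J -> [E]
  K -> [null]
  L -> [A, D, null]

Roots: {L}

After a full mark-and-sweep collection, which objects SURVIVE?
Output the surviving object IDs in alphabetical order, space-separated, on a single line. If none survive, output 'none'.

Roots: L
Mark L: refs=A D null, marked=L
Mark A: refs=null null L, marked=A L
Mark D: refs=B L, marked=A D L
Mark B: refs=null D, marked=A B D L
Unmarked (collected): C E F G H I J K

Answer: A B D L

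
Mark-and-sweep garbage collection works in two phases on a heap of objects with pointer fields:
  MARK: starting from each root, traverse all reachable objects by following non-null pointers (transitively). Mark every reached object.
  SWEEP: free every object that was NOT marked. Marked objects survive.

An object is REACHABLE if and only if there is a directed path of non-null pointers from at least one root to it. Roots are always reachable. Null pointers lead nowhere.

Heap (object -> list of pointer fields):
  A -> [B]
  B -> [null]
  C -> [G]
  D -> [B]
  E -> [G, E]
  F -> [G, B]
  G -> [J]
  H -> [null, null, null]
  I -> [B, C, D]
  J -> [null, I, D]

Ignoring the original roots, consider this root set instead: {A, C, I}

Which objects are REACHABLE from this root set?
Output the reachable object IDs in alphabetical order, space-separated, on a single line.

Answer: A B C D G I J

Derivation:
Roots: A C I
Mark A: refs=B, marked=A
Mark C: refs=G, marked=A C
Mark I: refs=B C D, marked=A C I
Mark B: refs=null, marked=A B C I
Mark G: refs=J, marked=A B C G I
Mark D: refs=B, marked=A B C D G I
Mark J: refs=null I D, marked=A B C D G I J
Unmarked (collected): E F H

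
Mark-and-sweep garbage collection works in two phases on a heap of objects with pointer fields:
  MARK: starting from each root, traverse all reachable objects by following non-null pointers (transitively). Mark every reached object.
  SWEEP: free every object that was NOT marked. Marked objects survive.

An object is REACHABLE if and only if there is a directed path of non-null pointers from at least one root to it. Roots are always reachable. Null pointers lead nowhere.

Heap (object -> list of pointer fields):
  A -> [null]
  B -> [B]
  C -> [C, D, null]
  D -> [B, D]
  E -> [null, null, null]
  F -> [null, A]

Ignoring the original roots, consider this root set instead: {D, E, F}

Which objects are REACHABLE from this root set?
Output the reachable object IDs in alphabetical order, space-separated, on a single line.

Answer: A B D E F

Derivation:
Roots: D E F
Mark D: refs=B D, marked=D
Mark E: refs=null null null, marked=D E
Mark F: refs=null A, marked=D E F
Mark B: refs=B, marked=B D E F
Mark A: refs=null, marked=A B D E F
Unmarked (collected): C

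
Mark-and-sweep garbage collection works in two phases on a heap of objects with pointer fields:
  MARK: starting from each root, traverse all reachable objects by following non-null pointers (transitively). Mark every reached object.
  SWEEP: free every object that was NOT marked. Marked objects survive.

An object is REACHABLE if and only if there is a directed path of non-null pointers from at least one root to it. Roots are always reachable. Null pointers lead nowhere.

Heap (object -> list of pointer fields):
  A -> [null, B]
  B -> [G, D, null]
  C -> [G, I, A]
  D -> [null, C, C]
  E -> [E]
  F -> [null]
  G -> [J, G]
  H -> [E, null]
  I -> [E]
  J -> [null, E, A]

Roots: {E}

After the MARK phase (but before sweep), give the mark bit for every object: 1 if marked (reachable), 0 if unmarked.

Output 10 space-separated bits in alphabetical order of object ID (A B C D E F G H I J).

Answer: 0 0 0 0 1 0 0 0 0 0

Derivation:
Roots: E
Mark E: refs=E, marked=E
Unmarked (collected): A B C D F G H I J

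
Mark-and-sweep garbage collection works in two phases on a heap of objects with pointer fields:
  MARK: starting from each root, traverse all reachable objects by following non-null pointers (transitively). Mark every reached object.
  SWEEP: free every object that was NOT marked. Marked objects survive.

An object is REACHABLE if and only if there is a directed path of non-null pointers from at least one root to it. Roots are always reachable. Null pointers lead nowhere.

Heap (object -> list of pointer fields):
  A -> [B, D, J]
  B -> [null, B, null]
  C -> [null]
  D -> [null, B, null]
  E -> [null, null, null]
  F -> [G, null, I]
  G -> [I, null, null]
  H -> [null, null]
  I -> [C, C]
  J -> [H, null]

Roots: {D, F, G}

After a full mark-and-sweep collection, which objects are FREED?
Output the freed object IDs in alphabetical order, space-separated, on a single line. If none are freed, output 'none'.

Roots: D F G
Mark D: refs=null B null, marked=D
Mark F: refs=G null I, marked=D F
Mark G: refs=I null null, marked=D F G
Mark B: refs=null B null, marked=B D F G
Mark I: refs=C C, marked=B D F G I
Mark C: refs=null, marked=B C D F G I
Unmarked (collected): A E H J

Answer: A E H J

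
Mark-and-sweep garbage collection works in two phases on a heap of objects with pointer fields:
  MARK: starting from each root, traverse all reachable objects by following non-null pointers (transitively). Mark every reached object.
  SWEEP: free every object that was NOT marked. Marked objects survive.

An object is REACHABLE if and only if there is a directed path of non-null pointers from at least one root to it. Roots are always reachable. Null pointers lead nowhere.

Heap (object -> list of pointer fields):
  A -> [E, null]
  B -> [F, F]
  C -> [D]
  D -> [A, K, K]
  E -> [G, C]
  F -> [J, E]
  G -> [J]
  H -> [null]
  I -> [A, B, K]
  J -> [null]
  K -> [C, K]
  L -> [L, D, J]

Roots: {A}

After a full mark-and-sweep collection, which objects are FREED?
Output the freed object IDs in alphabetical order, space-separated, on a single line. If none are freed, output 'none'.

Roots: A
Mark A: refs=E null, marked=A
Mark E: refs=G C, marked=A E
Mark G: refs=J, marked=A E G
Mark C: refs=D, marked=A C E G
Mark J: refs=null, marked=A C E G J
Mark D: refs=A K K, marked=A C D E G J
Mark K: refs=C K, marked=A C D E G J K
Unmarked (collected): B F H I L

Answer: B F H I L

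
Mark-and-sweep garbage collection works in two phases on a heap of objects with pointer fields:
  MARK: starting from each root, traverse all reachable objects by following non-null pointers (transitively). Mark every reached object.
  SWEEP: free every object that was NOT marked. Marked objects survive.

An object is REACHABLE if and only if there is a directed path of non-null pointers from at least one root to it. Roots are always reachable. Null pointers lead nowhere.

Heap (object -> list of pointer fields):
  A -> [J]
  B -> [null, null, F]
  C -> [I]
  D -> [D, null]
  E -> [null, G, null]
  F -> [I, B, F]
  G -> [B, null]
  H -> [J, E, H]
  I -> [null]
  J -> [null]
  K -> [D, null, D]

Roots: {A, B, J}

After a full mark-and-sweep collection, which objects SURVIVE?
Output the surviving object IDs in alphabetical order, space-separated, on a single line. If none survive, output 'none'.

Answer: A B F I J

Derivation:
Roots: A B J
Mark A: refs=J, marked=A
Mark B: refs=null null F, marked=A B
Mark J: refs=null, marked=A B J
Mark F: refs=I B F, marked=A B F J
Mark I: refs=null, marked=A B F I J
Unmarked (collected): C D E G H K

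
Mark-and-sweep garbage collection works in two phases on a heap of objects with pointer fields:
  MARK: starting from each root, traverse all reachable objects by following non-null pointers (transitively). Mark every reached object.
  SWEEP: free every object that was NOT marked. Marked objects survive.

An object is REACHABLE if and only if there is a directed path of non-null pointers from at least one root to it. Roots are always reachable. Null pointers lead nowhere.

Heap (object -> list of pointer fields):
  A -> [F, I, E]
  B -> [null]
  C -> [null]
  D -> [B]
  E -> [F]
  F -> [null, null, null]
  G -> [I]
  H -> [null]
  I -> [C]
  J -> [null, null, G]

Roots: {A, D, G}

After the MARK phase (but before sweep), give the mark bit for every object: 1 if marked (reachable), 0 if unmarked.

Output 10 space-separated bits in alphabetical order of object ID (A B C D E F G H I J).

Roots: A D G
Mark A: refs=F I E, marked=A
Mark D: refs=B, marked=A D
Mark G: refs=I, marked=A D G
Mark F: refs=null null null, marked=A D F G
Mark I: refs=C, marked=A D F G I
Mark E: refs=F, marked=A D E F G I
Mark B: refs=null, marked=A B D E F G I
Mark C: refs=null, marked=A B C D E F G I
Unmarked (collected): H J

Answer: 1 1 1 1 1 1 1 0 1 0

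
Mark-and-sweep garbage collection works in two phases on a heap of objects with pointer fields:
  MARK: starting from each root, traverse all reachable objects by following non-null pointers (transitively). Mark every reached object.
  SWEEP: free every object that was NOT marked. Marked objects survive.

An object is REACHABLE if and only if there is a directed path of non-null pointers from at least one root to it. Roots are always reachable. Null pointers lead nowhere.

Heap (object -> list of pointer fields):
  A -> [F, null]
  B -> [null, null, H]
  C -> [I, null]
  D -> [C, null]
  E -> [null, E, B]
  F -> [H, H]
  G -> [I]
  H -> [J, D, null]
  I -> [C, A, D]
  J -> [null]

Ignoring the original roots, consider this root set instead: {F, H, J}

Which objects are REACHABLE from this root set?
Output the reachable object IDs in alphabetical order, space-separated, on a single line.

Roots: F H J
Mark F: refs=H H, marked=F
Mark H: refs=J D null, marked=F H
Mark J: refs=null, marked=F H J
Mark D: refs=C null, marked=D F H J
Mark C: refs=I null, marked=C D F H J
Mark I: refs=C A D, marked=C D F H I J
Mark A: refs=F null, marked=A C D F H I J
Unmarked (collected): B E G

Answer: A C D F H I J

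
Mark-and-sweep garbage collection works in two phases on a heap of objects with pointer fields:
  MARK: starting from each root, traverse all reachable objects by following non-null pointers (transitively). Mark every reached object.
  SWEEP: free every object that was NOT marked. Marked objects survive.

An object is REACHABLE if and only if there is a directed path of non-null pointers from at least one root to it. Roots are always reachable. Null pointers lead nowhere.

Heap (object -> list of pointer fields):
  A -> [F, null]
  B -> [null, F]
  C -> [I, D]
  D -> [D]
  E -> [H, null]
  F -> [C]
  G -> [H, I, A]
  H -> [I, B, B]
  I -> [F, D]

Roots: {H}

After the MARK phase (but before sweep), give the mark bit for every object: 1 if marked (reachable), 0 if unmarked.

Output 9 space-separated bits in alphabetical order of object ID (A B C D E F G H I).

Answer: 0 1 1 1 0 1 0 1 1

Derivation:
Roots: H
Mark H: refs=I B B, marked=H
Mark I: refs=F D, marked=H I
Mark B: refs=null F, marked=B H I
Mark F: refs=C, marked=B F H I
Mark D: refs=D, marked=B D F H I
Mark C: refs=I D, marked=B C D F H I
Unmarked (collected): A E G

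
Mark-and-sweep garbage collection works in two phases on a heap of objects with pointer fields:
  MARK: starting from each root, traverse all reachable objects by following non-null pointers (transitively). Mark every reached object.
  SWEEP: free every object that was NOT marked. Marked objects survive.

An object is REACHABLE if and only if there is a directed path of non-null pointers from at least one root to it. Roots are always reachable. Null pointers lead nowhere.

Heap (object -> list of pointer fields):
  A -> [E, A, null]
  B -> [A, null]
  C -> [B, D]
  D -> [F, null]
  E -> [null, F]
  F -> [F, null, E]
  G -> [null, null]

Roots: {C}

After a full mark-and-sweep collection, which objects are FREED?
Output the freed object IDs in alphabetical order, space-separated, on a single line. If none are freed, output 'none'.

Answer: G

Derivation:
Roots: C
Mark C: refs=B D, marked=C
Mark B: refs=A null, marked=B C
Mark D: refs=F null, marked=B C D
Mark A: refs=E A null, marked=A B C D
Mark F: refs=F null E, marked=A B C D F
Mark E: refs=null F, marked=A B C D E F
Unmarked (collected): G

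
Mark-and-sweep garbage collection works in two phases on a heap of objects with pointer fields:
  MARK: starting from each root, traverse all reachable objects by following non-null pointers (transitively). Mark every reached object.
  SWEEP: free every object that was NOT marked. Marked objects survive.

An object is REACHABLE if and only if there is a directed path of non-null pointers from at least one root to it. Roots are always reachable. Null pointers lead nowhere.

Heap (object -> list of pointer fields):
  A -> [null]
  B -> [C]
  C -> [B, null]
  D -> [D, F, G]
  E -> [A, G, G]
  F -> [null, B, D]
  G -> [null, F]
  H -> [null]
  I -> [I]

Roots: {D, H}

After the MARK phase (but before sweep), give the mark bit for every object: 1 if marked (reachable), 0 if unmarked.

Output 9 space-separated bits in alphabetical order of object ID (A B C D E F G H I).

Answer: 0 1 1 1 0 1 1 1 0

Derivation:
Roots: D H
Mark D: refs=D F G, marked=D
Mark H: refs=null, marked=D H
Mark F: refs=null B D, marked=D F H
Mark G: refs=null F, marked=D F G H
Mark B: refs=C, marked=B D F G H
Mark C: refs=B null, marked=B C D F G H
Unmarked (collected): A E I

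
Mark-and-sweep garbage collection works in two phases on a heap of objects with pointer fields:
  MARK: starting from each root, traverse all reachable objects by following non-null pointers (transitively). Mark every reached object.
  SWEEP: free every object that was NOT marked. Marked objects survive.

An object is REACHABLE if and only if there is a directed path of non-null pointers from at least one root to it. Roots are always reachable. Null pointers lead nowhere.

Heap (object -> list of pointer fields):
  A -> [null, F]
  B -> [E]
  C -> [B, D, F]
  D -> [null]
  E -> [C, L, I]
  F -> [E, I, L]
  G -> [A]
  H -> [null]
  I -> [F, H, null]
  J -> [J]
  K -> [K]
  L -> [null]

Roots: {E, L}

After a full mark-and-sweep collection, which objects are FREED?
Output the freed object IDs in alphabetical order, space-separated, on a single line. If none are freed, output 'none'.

Roots: E L
Mark E: refs=C L I, marked=E
Mark L: refs=null, marked=E L
Mark C: refs=B D F, marked=C E L
Mark I: refs=F H null, marked=C E I L
Mark B: refs=E, marked=B C E I L
Mark D: refs=null, marked=B C D E I L
Mark F: refs=E I L, marked=B C D E F I L
Mark H: refs=null, marked=B C D E F H I L
Unmarked (collected): A G J K

Answer: A G J K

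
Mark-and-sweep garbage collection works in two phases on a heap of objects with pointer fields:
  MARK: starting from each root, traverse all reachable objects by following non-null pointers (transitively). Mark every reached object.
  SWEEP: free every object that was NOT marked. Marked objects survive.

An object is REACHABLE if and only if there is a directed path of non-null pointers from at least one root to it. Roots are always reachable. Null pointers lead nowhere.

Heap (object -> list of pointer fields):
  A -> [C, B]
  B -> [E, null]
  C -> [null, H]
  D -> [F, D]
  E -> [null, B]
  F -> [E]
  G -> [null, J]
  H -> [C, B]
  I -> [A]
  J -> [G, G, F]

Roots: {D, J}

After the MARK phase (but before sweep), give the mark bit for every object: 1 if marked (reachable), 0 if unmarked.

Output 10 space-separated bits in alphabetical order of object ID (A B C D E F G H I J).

Roots: D J
Mark D: refs=F D, marked=D
Mark J: refs=G G F, marked=D J
Mark F: refs=E, marked=D F J
Mark G: refs=null J, marked=D F G J
Mark E: refs=null B, marked=D E F G J
Mark B: refs=E null, marked=B D E F G J
Unmarked (collected): A C H I

Answer: 0 1 0 1 1 1 1 0 0 1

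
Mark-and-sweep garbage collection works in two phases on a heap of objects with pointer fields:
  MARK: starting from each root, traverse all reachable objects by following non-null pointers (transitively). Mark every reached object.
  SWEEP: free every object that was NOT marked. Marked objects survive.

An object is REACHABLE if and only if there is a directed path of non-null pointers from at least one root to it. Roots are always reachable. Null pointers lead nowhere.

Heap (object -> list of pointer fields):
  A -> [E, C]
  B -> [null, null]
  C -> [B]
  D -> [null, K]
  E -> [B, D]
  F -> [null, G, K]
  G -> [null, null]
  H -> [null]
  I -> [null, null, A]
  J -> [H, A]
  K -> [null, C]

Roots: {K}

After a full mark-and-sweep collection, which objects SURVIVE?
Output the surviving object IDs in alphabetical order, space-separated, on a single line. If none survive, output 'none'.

Answer: B C K

Derivation:
Roots: K
Mark K: refs=null C, marked=K
Mark C: refs=B, marked=C K
Mark B: refs=null null, marked=B C K
Unmarked (collected): A D E F G H I J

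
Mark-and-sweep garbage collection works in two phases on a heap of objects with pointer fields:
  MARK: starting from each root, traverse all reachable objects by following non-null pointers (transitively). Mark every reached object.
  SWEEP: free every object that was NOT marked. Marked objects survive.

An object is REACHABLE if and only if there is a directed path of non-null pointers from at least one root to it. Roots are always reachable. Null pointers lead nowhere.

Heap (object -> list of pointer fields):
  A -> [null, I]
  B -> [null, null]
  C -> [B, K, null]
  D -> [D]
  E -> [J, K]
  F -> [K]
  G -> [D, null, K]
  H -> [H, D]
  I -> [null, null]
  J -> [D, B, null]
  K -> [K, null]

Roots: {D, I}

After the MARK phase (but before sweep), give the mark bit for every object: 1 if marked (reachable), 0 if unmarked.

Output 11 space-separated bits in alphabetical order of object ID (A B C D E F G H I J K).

Answer: 0 0 0 1 0 0 0 0 1 0 0

Derivation:
Roots: D I
Mark D: refs=D, marked=D
Mark I: refs=null null, marked=D I
Unmarked (collected): A B C E F G H J K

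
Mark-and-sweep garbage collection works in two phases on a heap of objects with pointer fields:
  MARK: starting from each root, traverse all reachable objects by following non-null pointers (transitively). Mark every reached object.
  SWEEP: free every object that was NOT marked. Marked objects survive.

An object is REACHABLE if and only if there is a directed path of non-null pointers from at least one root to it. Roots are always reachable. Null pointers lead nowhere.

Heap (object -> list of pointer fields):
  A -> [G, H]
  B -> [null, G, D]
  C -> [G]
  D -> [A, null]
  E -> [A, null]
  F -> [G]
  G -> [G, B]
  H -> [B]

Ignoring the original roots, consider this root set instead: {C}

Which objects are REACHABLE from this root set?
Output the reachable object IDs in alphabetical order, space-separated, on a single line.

Roots: C
Mark C: refs=G, marked=C
Mark G: refs=G B, marked=C G
Mark B: refs=null G D, marked=B C G
Mark D: refs=A null, marked=B C D G
Mark A: refs=G H, marked=A B C D G
Mark H: refs=B, marked=A B C D G H
Unmarked (collected): E F

Answer: A B C D G H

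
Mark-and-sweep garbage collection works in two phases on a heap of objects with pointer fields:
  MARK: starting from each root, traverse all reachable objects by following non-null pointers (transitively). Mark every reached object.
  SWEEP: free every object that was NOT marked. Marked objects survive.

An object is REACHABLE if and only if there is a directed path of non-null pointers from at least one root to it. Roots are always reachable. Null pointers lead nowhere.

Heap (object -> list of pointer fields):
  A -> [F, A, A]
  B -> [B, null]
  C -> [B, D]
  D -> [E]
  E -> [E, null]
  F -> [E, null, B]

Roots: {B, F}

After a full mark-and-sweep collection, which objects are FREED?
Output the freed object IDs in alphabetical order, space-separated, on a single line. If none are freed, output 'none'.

Roots: B F
Mark B: refs=B null, marked=B
Mark F: refs=E null B, marked=B F
Mark E: refs=E null, marked=B E F
Unmarked (collected): A C D

Answer: A C D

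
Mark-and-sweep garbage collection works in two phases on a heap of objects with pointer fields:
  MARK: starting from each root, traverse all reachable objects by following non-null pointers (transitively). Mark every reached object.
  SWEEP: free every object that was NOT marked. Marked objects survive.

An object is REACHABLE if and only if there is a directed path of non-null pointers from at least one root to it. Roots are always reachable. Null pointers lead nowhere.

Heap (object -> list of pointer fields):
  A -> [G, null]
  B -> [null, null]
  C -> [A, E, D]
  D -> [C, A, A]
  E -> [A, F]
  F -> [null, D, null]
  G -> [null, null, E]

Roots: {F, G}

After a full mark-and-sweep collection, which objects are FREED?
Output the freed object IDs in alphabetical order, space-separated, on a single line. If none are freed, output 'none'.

Answer: B

Derivation:
Roots: F G
Mark F: refs=null D null, marked=F
Mark G: refs=null null E, marked=F G
Mark D: refs=C A A, marked=D F G
Mark E: refs=A F, marked=D E F G
Mark C: refs=A E D, marked=C D E F G
Mark A: refs=G null, marked=A C D E F G
Unmarked (collected): B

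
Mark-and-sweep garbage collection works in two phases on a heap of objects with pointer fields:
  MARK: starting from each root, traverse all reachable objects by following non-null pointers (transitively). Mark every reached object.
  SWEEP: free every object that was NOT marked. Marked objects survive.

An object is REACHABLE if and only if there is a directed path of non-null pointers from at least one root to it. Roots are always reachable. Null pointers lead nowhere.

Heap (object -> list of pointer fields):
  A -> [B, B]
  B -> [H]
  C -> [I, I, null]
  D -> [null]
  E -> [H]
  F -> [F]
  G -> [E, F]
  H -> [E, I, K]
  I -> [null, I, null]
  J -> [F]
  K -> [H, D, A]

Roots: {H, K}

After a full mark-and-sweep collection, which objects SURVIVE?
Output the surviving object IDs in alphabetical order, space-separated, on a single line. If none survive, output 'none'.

Answer: A B D E H I K

Derivation:
Roots: H K
Mark H: refs=E I K, marked=H
Mark K: refs=H D A, marked=H K
Mark E: refs=H, marked=E H K
Mark I: refs=null I null, marked=E H I K
Mark D: refs=null, marked=D E H I K
Mark A: refs=B B, marked=A D E H I K
Mark B: refs=H, marked=A B D E H I K
Unmarked (collected): C F G J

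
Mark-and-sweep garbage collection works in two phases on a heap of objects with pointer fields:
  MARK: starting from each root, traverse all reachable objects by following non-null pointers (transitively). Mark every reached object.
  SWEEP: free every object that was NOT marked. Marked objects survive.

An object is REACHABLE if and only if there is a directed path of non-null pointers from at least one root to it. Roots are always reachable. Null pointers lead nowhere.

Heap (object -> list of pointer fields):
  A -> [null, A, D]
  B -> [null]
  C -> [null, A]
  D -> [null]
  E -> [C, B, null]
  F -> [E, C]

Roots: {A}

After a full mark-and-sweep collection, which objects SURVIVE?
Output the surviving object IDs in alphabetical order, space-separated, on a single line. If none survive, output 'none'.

Roots: A
Mark A: refs=null A D, marked=A
Mark D: refs=null, marked=A D
Unmarked (collected): B C E F

Answer: A D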